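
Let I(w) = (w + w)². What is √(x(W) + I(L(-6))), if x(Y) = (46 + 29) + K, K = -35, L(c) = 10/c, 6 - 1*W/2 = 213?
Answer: 2*√115/3 ≈ 7.1492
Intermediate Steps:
W = -414 (W = 12 - 2*213 = 12 - 426 = -414)
x(Y) = 40 (x(Y) = (46 + 29) - 35 = 75 - 35 = 40)
I(w) = 4*w² (I(w) = (2*w)² = 4*w²)
√(x(W) + I(L(-6))) = √(40 + 4*(10/(-6))²) = √(40 + 4*(10*(-⅙))²) = √(40 + 4*(-5/3)²) = √(40 + 4*(25/9)) = √(40 + 100/9) = √(460/9) = 2*√115/3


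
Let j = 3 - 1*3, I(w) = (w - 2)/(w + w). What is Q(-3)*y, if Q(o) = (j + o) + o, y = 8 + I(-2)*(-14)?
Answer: 36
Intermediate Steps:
I(w) = (-2 + w)/(2*w) (I(w) = (-2 + w)/((2*w)) = (-2 + w)*(1/(2*w)) = (-2 + w)/(2*w))
y = -6 (y = 8 + ((½)*(-2 - 2)/(-2))*(-14) = 8 + ((½)*(-½)*(-4))*(-14) = 8 + 1*(-14) = 8 - 14 = -6)
j = 0 (j = 3 - 3 = 0)
Q(o) = 2*o (Q(o) = (0 + o) + o = o + o = 2*o)
Q(-3)*y = (2*(-3))*(-6) = -6*(-6) = 36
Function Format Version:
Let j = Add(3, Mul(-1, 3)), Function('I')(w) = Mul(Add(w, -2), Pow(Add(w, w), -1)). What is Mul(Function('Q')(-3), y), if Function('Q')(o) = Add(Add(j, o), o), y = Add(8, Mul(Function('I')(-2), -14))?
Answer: 36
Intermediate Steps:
Function('I')(w) = Mul(Rational(1, 2), Pow(w, -1), Add(-2, w)) (Function('I')(w) = Mul(Add(-2, w), Pow(Mul(2, w), -1)) = Mul(Add(-2, w), Mul(Rational(1, 2), Pow(w, -1))) = Mul(Rational(1, 2), Pow(w, -1), Add(-2, w)))
y = -6 (y = Add(8, Mul(Mul(Rational(1, 2), Pow(-2, -1), Add(-2, -2)), -14)) = Add(8, Mul(Mul(Rational(1, 2), Rational(-1, 2), -4), -14)) = Add(8, Mul(1, -14)) = Add(8, -14) = -6)
j = 0 (j = Add(3, -3) = 0)
Function('Q')(o) = Mul(2, o) (Function('Q')(o) = Add(Add(0, o), o) = Add(o, o) = Mul(2, o))
Mul(Function('Q')(-3), y) = Mul(Mul(2, -3), -6) = Mul(-6, -6) = 36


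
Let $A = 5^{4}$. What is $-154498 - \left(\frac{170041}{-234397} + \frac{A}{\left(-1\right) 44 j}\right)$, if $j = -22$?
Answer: $- \frac{35055005837845}{226896296} \approx -1.545 \cdot 10^{5}$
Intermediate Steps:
$A = 625$
$-154498 - \left(\frac{170041}{-234397} + \frac{A}{\left(-1\right) 44 j}\right) = -154498 - \left(\frac{170041}{-234397} + \frac{625}{\left(-1\right) 44 \left(-22\right)}\right) = -154498 - \left(170041 \left(- \frac{1}{234397}\right) + \frac{625}{\left(-44\right) \left(-22\right)}\right) = -154498 - \left(- \frac{170041}{234397} + \frac{625}{968}\right) = -154498 - - \frac{18101563}{226896296} = -154498 + \frac{18101563}{226896296} = - \frac{35055005837845}{226896296}$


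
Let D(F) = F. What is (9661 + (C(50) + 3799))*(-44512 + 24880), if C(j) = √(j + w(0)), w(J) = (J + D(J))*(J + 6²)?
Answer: -264246720 - 98160*√2 ≈ -2.6439e+8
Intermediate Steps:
w(J) = 2*J*(36 + J) (w(J) = (J + J)*(J + 6²) = (2*J)*(J + 36) = (2*J)*(36 + J) = 2*J*(36 + J))
C(j) = √j (C(j) = √(j + 2*0*(36 + 0)) = √(j + 2*0*36) = √(j + 0) = √j)
(9661 + (C(50) + 3799))*(-44512 + 24880) = (9661 + (√50 + 3799))*(-44512 + 24880) = (9661 + (5*√2 + 3799))*(-19632) = (9661 + (3799 + 5*√2))*(-19632) = (13460 + 5*√2)*(-19632) = -264246720 - 98160*√2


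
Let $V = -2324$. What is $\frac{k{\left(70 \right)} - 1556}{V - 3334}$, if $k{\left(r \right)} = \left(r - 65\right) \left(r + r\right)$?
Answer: $\frac{428}{2829} \approx 0.15129$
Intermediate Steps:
$k{\left(r \right)} = 2 r \left(-65 + r\right)$ ($k{\left(r \right)} = \left(-65 + r\right) 2 r = 2 r \left(-65 + r\right)$)
$\frac{k{\left(70 \right)} - 1556}{V - 3334} = \frac{2 \cdot 70 \left(-65 + 70\right) - 1556}{-2324 - 3334} = \frac{2 \cdot 70 \cdot 5 - 1556}{-5658} = \left(700 - 1556\right) \left(- \frac{1}{5658}\right) = \left(-856\right) \left(- \frac{1}{5658}\right) = \frac{428}{2829}$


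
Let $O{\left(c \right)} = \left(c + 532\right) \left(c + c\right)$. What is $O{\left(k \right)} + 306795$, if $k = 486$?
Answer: $1296291$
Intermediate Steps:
$O{\left(c \right)} = 2 c \left(532 + c\right)$ ($O{\left(c \right)} = \left(532 + c\right) 2 c = 2 c \left(532 + c\right)$)
$O{\left(k \right)} + 306795 = 2 \cdot 486 \left(532 + 486\right) + 306795 = 2 \cdot 486 \cdot 1018 + 306795 = 989496 + 306795 = 1296291$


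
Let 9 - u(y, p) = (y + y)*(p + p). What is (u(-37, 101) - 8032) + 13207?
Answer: 20132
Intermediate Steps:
u(y, p) = 9 - 4*p*y (u(y, p) = 9 - (y + y)*(p + p) = 9 - 2*y*2*p = 9 - 4*p*y)
(u(-37, 101) - 8032) + 13207 = ((9 - 4*101*(-37)) - 8032) + 13207 = ((9 + 14948) - 8032) + 13207 = (14957 - 8032) + 13207 = 6925 + 13207 = 20132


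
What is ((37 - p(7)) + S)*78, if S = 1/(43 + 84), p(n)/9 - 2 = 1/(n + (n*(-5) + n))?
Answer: 1347762/889 ≈ 1516.0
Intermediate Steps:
p(n) = 18 - 3/n (p(n) = 18 + 9/(n + (n*(-5) + n)) = 18 + 9/(n + (-5*n + n)) = 18 + 9/(n - 4*n) = 18 + 9/((-3*n)) = 18 + 9*(-1/(3*n)) = 18 - 3/n)
S = 1/127 ≈ 0.0078740
((37 - p(7)) + S)*78 = ((37 - (18 - 3/7)) + 1/127)*78 = ((37 - 1*123/7) + 1/127)*78 = ((37 - 123/7) + 1/127)*78 = (136/7 + 1/127)*78 = (17279/889)*78 = 1347762/889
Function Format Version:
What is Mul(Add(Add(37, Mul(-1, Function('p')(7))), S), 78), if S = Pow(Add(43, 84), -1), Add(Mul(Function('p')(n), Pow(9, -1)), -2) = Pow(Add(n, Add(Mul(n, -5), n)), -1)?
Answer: Rational(1347762, 889) ≈ 1516.0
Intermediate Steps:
Function('p')(n) = Add(18, Mul(-3, Pow(n, -1))) (Function('p')(n) = Add(18, Mul(9, Pow(Add(n, Add(Mul(n, -5), n)), -1))) = Add(18, Mul(9, Pow(Add(n, Add(Mul(-5, n), n)), -1))) = Add(18, Mul(9, Pow(Add(n, Mul(-4, n)), -1))) = Add(18, Mul(9, Pow(Mul(-3, n), -1))) = Add(18, Mul(9, Mul(Rational(-1, 3), Pow(n, -1)))) = Add(18, Mul(-3, Pow(n, -1))))
S = Rational(1, 127) (S = Pow(127, -1) = Rational(1, 127) ≈ 0.0078740)
Mul(Add(Add(37, Mul(-1, Function('p')(7))), S), 78) = Mul(Add(Add(37, Mul(-1, Add(18, Mul(-3, Pow(7, -1))))), Rational(1, 127)), 78) = Mul(Add(Add(37, Mul(-1, Add(18, Mul(-3, Rational(1, 7))))), Rational(1, 127)), 78) = Mul(Add(Add(37, Mul(-1, Add(18, Rational(-3, 7)))), Rational(1, 127)), 78) = Mul(Add(Add(37, Mul(-1, Rational(123, 7))), Rational(1, 127)), 78) = Mul(Add(Add(37, Rational(-123, 7)), Rational(1, 127)), 78) = Mul(Add(Rational(136, 7), Rational(1, 127)), 78) = Mul(Rational(17279, 889), 78) = Rational(1347762, 889)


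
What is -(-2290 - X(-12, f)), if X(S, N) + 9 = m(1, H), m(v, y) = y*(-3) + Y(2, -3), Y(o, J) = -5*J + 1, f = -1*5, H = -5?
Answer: 2312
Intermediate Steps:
f = -5
Y(o, J) = 1 - 5*J
m(v, y) = 16 - 3*y (m(v, y) = y*(-3) + (1 - 5*(-3)) = -3*y + (1 + 15) = -3*y + 16 = 16 - 3*y)
X(S, N) = 22 (X(S, N) = -9 + (16 - 3*(-5)) = -9 + (16 + 15) = -9 + 31 = 22)
-(-2290 - X(-12, f)) = -(-2290 - 1*22) = -(-2290 - 22) = -1*(-2312) = 2312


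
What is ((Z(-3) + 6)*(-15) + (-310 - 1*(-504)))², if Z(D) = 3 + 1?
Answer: 1936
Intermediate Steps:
Z(D) = 4
((Z(-3) + 6)*(-15) + (-310 - 1*(-504)))² = ((4 + 6)*(-15) + (-310 - 1*(-504)))² = (10*(-15) + (-310 + 504))² = (-150 + 194)² = 44² = 1936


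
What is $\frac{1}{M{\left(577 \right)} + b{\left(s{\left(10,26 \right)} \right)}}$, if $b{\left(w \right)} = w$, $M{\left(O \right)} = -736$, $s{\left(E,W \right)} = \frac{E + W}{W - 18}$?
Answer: $- \frac{2}{1463} \approx -0.0013671$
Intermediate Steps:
$s{\left(E,W \right)} = \frac{E + W}{-18 + W}$
$\frac{1}{M{\left(577 \right)} + b{\left(s{\left(10,26 \right)} \right)}} = \frac{1}{-736 + \frac{10 + 26}{-18 + 26}} = \frac{1}{-736 + \frac{1}{8} \cdot 36} = \frac{1}{-736 + \frac{9}{2}} = \frac{1}{- \frac{1463}{2}} = - \frac{2}{1463}$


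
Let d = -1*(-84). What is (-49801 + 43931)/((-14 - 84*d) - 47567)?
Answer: 5870/54637 ≈ 0.10744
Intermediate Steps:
d = 84
(-49801 + 43931)/((-14 - 84*d) - 47567) = (-49801 + 43931)/((-14 - 84*84) - 47567) = -5870/((-14 - 7056) - 47567) = -5870/(-7070 - 47567) = -5870/(-54637) = -5870*(-1/54637) = 5870/54637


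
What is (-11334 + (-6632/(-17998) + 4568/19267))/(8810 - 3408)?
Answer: -982513116509/468309462833 ≈ -2.0980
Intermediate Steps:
(-11334 + (-6632/(-17998) + 4568/19267))/(8810 - 3408) = (-11334 + (-6632*(-1/17998) + 4568*(1/19267)))/5402 = (-11334 + (3316/8999 + 4568/19267))*(1/5402) = (-11334 + 104996804/173383733)*(1/5402) = -1965026233018/173383733*1/5402 = -982513116509/468309462833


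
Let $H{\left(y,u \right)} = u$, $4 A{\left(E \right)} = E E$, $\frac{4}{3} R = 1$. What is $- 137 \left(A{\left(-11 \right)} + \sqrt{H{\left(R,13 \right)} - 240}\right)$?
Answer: $- \frac{16577}{4} - 137 i \sqrt{227} \approx -4144.3 - 2064.1 i$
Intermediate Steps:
$R = \frac{3}{4}$ ($R = \frac{3}{4} \cdot 1 = \frac{3}{4} \approx 0.75$)
$A{\left(E \right)} = \frac{E^{2}}{4}$ ($A{\left(E \right)} = \frac{E E}{4} = \frac{E^{2}}{4}$)
$- 137 \left(A{\left(-11 \right)} + \sqrt{H{\left(R,13 \right)} - 240}\right) = - 137 \left(\frac{\left(-11\right)^{2}}{4} + \sqrt{13 - 240}\right) = - 137 \left(\frac{1}{4} \cdot 121 + \sqrt{-227}\right) = - 137 \left(\frac{121}{4} + i \sqrt{227}\right) = - \frac{16577}{4} - 137 i \sqrt{227}$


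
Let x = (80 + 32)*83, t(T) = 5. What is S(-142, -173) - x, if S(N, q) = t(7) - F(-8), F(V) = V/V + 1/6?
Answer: -55753/6 ≈ -9292.2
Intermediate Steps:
F(V) = 7/6 (F(V) = 1 + 1*(⅙) = 1 + ⅙ = 7/6)
S(N, q) = 23/6 (S(N, q) = 5 - 1*7/6 = 5 - 7/6 = 23/6)
x = 9296 (x = 112*83 = 9296)
S(-142, -173) - x = 23/6 - 1*9296 = 23/6 - 9296 = -55753/6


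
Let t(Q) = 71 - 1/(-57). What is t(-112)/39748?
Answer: 1012/566409 ≈ 0.0017867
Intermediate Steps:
t(Q) = 4048/57 (t(Q) = 71 - 1*(-1/57) = 71 + 1/57 = 4048/57)
t(-112)/39748 = (4048/57)/39748 = (4048/57)*(1/39748) = 1012/566409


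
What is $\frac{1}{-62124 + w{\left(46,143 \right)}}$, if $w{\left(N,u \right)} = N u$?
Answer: $- \frac{1}{55546} \approx -1.8003 \cdot 10^{-5}$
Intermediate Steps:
$\frac{1}{-62124 + w{\left(46,143 \right)}} = \frac{1}{-62124 + 46 \cdot 143} = \frac{1}{-62124 + 6578} = \frac{1}{-55546} = - \frac{1}{55546}$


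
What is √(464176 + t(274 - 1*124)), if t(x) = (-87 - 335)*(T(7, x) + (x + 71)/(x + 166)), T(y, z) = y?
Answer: √11506578310/158 ≈ 678.92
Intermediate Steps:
t(x) = -2954 - 422*(71 + x)/(166 + x) (t(x) = (-87 - 335)*(7 + (x + 71)/(x + 166)) = -422*(7 + (71 + x)/(166 + x)) = -2954 - 422*(71 + x)/(166 + x))
√(464176 + t(274 - 1*124)) = √(464176 + 422*(-1233 - 8*(274 - 1*124))/(166 + (274 - 1*124))) = √(464176 + 422*(-1233 - 8*(274 - 124))/(166 + (274 - 124))) = √(464176 + 422*(-1233 - 8*150)/(166 + 150)) = √(464176 + 422*(-1233 - 1200)/316) = √(464176 + 422*(1/316)*(-2433)) = √(464176 - 513363/158) = √(72826445/158) = √11506578310/158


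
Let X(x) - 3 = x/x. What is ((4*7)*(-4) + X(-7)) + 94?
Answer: -14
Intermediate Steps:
X(x) = 4 (X(x) = 3 + x/x = 3 + 1 = 4)
((4*7)*(-4) + X(-7)) + 94 = ((4*7)*(-4) + 4) + 94 = (28*(-4) + 4) + 94 = (-112 + 4) + 94 = -108 + 94 = -14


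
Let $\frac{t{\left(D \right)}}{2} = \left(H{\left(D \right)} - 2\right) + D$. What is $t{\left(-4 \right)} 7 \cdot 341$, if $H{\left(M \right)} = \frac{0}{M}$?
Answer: $-28644$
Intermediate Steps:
$H{\left(M \right)} = 0$
$t{\left(D \right)} = -4 + 2 D$ ($t{\left(D \right)} = 2 \left(\left(0 - 2\right) + D\right) = 2 \left(-2 + D\right) = -4 + 2 D$)
$t{\left(-4 \right)} 7 \cdot 341 = \left(-4 + 2 \left(-4\right)\right) 7 \cdot 341 = \left(-4 - 8\right) 2387 = \left(-12\right) 2387 = -28644$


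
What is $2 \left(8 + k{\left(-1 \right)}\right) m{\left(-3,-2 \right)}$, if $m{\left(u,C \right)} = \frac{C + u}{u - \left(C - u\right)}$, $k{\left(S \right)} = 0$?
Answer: $20$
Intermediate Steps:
$m{\left(u,C \right)} = \frac{C + u}{- C + 2 u}$
$2 \left(8 + k{\left(-1 \right)}\right) m{\left(-3,-2 \right)} = 2 \left(8 + 0\right) \frac{-2 - 3}{\left(-1\right) \left(-2\right) + 2 \left(-3\right)} = 2 \cdot 8 \frac{1}{2 - 6} \left(-5\right) = 16 \frac{1}{-4} \left(-5\right) = 16 \left(\left(- \frac{1}{4}\right) \left(-5\right)\right) = 16 \cdot \frac{5}{4} = 20$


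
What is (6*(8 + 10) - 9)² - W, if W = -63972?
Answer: 73773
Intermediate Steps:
(6*(8 + 10) - 9)² - W = (6*(8 + 10) - 9)² - 1*(-63972) = (6*18 - 9)² + 63972 = (108 - 9)² + 63972 = 99² + 63972 = 9801 + 63972 = 73773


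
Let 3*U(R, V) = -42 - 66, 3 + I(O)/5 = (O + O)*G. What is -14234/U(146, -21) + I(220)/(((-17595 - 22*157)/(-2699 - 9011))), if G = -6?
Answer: -2635651967/378882 ≈ -6956.4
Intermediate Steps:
I(O) = -15 - 60*O (I(O) = -15 + 5*((O + O)*(-6)) = -15 + 5*((2*O)*(-6)) = -15 + 5*(-12*O) = -15 - 60*O)
U(R, V) = -36 (U(R, V) = (-42 - 66)/3 = (1/3)*(-108) = -36)
-14234/U(146, -21) + I(220)/(((-17595 - 22*157)/(-2699 - 9011))) = -14234/(-36) + (-15 - 60*220)/(((-17595 - 22*157)/(-2699 - 9011))) = -14234*(-1/36) + (-15 - 13200)/(((-17595 - 3454)/(-11710))) = 7117/18 - 13215/((-21049*(-1/11710))) = 7117/18 - 13215/21049/11710 = 7117/18 - 13215*11710/21049 = 7117/18 - 154747650/21049 = -2635651967/378882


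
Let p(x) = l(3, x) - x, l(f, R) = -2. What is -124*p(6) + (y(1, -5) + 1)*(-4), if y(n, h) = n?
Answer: 984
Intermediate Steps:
p(x) = -2 - x
-124*p(6) + (y(1, -5) + 1)*(-4) = -124*(-2 - 1*6) + (1 + 1)*(-4) = -124*(-2 - 6) + 2*(-4) = -124*(-8) - 8 = 992 - 8 = 984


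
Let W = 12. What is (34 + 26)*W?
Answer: 720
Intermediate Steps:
(34 + 26)*W = (34 + 26)*12 = 60*12 = 720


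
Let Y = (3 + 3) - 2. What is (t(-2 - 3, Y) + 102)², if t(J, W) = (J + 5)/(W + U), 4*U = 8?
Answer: 10404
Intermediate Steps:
U = 2 (U = (¼)*8 = 2)
Y = 4 (Y = 6 - 2 = 4)
t(J, W) = (5 + J)/(2 + W) (t(J, W) = (J + 5)/(W + 2) = (5 + J)/(2 + W))
(t(-2 - 3, Y) + 102)² = ((5 + (-2 - 3))/(2 + 4) + 102)² = ((5 - 5)/6 + 102)² = ((⅙)*0 + 102)² = (0 + 102)² = 102² = 10404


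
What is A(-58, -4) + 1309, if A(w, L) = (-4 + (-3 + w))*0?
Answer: 1309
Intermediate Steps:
A(w, L) = 0 (A(w, L) = (-7 + w)*0 = 0)
A(-58, -4) + 1309 = 0 + 1309 = 1309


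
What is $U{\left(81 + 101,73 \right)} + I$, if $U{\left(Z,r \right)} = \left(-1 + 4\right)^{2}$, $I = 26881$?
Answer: $26890$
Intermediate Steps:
$U{\left(Z,r \right)} = 9$ ($U{\left(Z,r \right)} = 3^{2} = 9$)
$U{\left(81 + 101,73 \right)} + I = 9 + 26881 = 26890$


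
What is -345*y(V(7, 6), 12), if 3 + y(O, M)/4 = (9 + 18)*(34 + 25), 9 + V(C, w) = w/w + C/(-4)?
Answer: -2194200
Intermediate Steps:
V(C, w) = -8 - C/4 (V(C, w) = -9 + (w/w + C/(-4)) = -9 + (1 + C*(-¼)) = -9 + (1 - C/4) = -8 - C/4)
y(O, M) = 6360 (y(O, M) = -12 + 4*((9 + 18)*(34 + 25)) = -12 + 4*(27*59) = -12 + 4*1593 = -12 + 6372 = 6360)
-345*y(V(7, 6), 12) = -345*6360 = -2194200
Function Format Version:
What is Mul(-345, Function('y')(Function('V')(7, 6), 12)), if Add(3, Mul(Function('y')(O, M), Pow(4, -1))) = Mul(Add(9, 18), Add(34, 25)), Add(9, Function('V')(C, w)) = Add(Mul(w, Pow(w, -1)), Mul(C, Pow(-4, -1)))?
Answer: -2194200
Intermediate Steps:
Function('V')(C, w) = Add(-8, Mul(Rational(-1, 4), C)) (Function('V')(C, w) = Add(-9, Add(Mul(w, Pow(w, -1)), Mul(C, Pow(-4, -1)))) = Add(-9, Add(1, Mul(C, Rational(-1, 4)))) = Add(-9, Add(1, Mul(Rational(-1, 4), C))) = Add(-8, Mul(Rational(-1, 4), C)))
Function('y')(O, M) = 6360 (Function('y')(O, M) = Add(-12, Mul(4, Mul(Add(9, 18), Add(34, 25)))) = Add(-12, Mul(4, Mul(27, 59))) = Add(-12, Mul(4, 1593)) = Add(-12, 6372) = 6360)
Mul(-345, Function('y')(Function('V')(7, 6), 12)) = Mul(-345, 6360) = -2194200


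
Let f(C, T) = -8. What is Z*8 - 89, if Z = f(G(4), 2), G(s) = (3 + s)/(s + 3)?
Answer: -153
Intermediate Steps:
G(s) = 1 (G(s) = (3 + s)/(3 + s) = 1)
Z = -8
Z*8 - 89 = -8*8 - 89 = -64 - 89 = -153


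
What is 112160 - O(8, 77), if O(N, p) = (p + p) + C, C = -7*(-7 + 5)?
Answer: 111992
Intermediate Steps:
C = 14 (C = -7*(-2) = 14)
O(N, p) = 14 + 2*p (O(N, p) = (p + p) + 14 = 2*p + 14 = 14 + 2*p)
112160 - O(8, 77) = 112160 - (14 + 2*77) = 112160 - (14 + 154) = 112160 - 1*168 = 112160 - 168 = 111992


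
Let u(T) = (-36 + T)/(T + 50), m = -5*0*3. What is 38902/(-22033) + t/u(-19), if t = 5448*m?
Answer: -38902/22033 ≈ -1.7656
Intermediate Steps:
m = 0 (m = 0*3 = 0)
t = 0 (t = 5448*0 = 0)
u(T) = (-36 + T)/(50 + T)
38902/(-22033) + t/u(-19) = 38902/(-22033) + 0/(((-36 - 19)/(50 - 19))) = 38902*(-1/22033) + 0/((-55/31)) = -38902/22033 + 0/(((1/31)*(-55))) = -38902/22033 + 0/(-55/31) = -38902/22033 + 0*(-31/55) = -38902/22033 + 0 = -38902/22033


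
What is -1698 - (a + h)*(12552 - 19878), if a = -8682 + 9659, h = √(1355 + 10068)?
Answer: 7155804 + 7326*√11423 ≈ 7.9388e+6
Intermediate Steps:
h = √11423 ≈ 106.88
a = 977
-1698 - (a + h)*(12552 - 19878) = -1698 - (977 + √11423)*(12552 - 19878) = -1698 - (977 + √11423)*(-7326) = -1698 - (-7157502 - 7326*√11423) = -1698 + (7157502 + 7326*√11423) = 7155804 + 7326*√11423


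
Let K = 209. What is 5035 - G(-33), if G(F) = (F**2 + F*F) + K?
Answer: 2648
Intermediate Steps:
G(F) = 209 + 2*F**2 (G(F) = (F**2 + F*F) + 209 = (F**2 + F**2) + 209 = 2*F**2 + 209 = 209 + 2*F**2)
5035 - G(-33) = 5035 - (209 + 2*(-33)**2) = 5035 - (209 + 2*1089) = 5035 - (209 + 2178) = 5035 - 1*2387 = 5035 - 2387 = 2648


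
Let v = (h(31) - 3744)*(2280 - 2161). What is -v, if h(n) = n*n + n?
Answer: 327488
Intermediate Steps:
h(n) = n + n**2 (h(n) = n**2 + n = n + n**2)
v = -327488 (v = (31*(1 + 31) - 3744)*(2280 - 2161) = (31*32 - 3744)*119 = (992 - 3744)*119 = -2752*119 = -327488)
-v = -1*(-327488) = 327488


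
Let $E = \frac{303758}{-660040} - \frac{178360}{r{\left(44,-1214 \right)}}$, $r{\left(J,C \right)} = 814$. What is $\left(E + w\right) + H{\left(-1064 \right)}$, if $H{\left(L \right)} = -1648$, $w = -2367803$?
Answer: $- \frac{318289744139493}{134318140} \approx -2.3697 \cdot 10^{6}$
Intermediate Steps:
$E = - \frac{29492998353}{134318140}$ ($E = \frac{303758}{-660040} - \frac{178360}{814} = 303758 \left(- \frac{1}{660040}\right) - \frac{89180}{407} = - \frac{151879}{330020} - \frac{89180}{407} = - \frac{29492998353}{134318140} \approx -219.58$)
$\left(E + w\right) + H{\left(-1064 \right)} = \left(- \frac{29492998353}{134318140} - 2367803\right) - 1648 = - \frac{318068387844773}{134318140} - 1648 = - \frac{318289744139493}{134318140}$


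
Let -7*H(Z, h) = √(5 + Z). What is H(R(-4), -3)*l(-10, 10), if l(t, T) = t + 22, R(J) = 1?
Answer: -12*√6/7 ≈ -4.1991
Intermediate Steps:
l(t, T) = 22 + t
H(Z, h) = -√(5 + Z)/7
H(R(-4), -3)*l(-10, 10) = (-√(5 + 1)/7)*(22 - 10) = -√6/7*12 = -12*√6/7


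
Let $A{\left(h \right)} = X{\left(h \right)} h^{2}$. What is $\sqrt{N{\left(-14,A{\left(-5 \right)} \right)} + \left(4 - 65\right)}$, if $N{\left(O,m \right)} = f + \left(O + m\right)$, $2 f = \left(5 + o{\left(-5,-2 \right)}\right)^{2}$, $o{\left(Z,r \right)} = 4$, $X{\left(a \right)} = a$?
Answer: $\frac{i \sqrt{638}}{2} \approx 12.629 i$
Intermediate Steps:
$A{\left(h \right)} = h^{3}$ ($A{\left(h \right)} = h h^{2} = h^{3}$)
$f = \frac{81}{2}$ ($f = \frac{\left(5 + 4\right)^{2}}{2} = \frac{9^{2}}{2} = \frac{1}{2} \cdot 81 = \frac{81}{2} \approx 40.5$)
$N{\left(O,m \right)} = \frac{81}{2} + O + m$ ($N{\left(O,m \right)} = \frac{81}{2} + \left(O + m\right) = \frac{81}{2} + O + m$)
$\sqrt{N{\left(-14,A{\left(-5 \right)} \right)} + \left(4 - 65\right)} = \sqrt{\left(\frac{81}{2} - 14 + \left(-5\right)^{3}\right) + \left(4 - 65\right)} = \sqrt{\left(\frac{81}{2} - 14 - 125\right) + \left(4 - 65\right)} = \sqrt{- \frac{197}{2} - 61} = \sqrt{- \frac{319}{2}} = \frac{i \sqrt{638}}{2}$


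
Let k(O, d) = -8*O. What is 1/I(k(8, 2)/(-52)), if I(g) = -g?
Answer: -13/16 ≈ -0.81250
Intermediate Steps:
1/I(k(8, 2)/(-52)) = 1/(-(-8*8)/(-52)) = 1/(-(-64)*(-1)/52) = 1/(-1*16/13) = 1/(-16/13) = -13/16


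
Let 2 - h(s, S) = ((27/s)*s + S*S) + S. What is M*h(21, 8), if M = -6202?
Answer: 601594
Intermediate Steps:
h(s, S) = -25 - S - S² (h(s, S) = 2 - (((27/s)*s + S*S) + S) = 2 - ((27 + S²) + S) = 2 - (27 + S + S²) = 2 + (-27 - S - S²) = -25 - S - S²)
M*h(21, 8) = -6202*(-25 - 1*8 - 1*8²) = -6202*(-25 - 8 - 1*64) = -6202*(-25 - 8 - 64) = -6202*(-97) = 601594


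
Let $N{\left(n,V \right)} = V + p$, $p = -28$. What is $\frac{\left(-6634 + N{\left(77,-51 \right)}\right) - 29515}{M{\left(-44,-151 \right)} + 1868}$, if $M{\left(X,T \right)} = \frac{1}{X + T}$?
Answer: $- \frac{7064460}{364259} \approx -19.394$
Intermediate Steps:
$M{\left(X,T \right)} = \frac{1}{T + X}$
$N{\left(n,V \right)} = -28 + V$ ($N{\left(n,V \right)} = V - 28 = -28 + V$)
$\frac{\left(-6634 + N{\left(77,-51 \right)}\right) - 29515}{M{\left(-44,-151 \right)} + 1868} = \frac{\left(-6634 - 79\right) - 29515}{\frac{1}{-151 - 44} + 1868} = \frac{\left(-6634 - 79\right) - 29515}{\frac{1}{-195} + 1868} = \frac{-6713 - 29515}{- \frac{1}{195} + 1868} = - \frac{36228}{\frac{364259}{195}} = \left(-36228\right) \frac{195}{364259} = - \frac{7064460}{364259}$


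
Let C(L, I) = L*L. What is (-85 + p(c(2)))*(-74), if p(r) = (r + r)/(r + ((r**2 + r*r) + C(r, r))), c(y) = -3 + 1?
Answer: 31598/5 ≈ 6319.6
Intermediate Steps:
c(y) = -2
C(L, I) = L**2
p(r) = 2*r/(r + 3*r**2) (p(r) = (r + r)/(r + ((r**2 + r*r) + r**2)) = (2*r)/(r + ((r**2 + r**2) + r**2)) = (2*r)/(r + (2*r**2 + r**2)) = (2*r)/(r + 3*r**2) = 2*r/(r + 3*r**2))
(-85 + p(c(2)))*(-74) = (-85 + 2/(1 + 3*(-2)))*(-74) = (-85 + 2/(1 - 6))*(-74) = (-85 + 2/(-5))*(-74) = (-85 + 2*(-1/5))*(-74) = (-85 - 2/5)*(-74) = -427/5*(-74) = 31598/5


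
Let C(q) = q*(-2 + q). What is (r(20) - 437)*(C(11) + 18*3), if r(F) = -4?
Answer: -67473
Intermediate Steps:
(r(20) - 437)*(C(11) + 18*3) = (-4 - 437)*(11*(-2 + 11) + 18*3) = -441*(11*9 + 54) = -441*(99 + 54) = -441*153 = -67473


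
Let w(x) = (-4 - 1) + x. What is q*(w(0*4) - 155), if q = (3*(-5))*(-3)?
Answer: -7200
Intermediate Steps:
w(x) = -5 + x
q = 45 (q = -15*(-3) = 45)
q*(w(0*4) - 155) = 45*((-5 + 0*4) - 155) = 45*((-5 + 0) - 155) = 45*(-5 - 155) = 45*(-160) = -7200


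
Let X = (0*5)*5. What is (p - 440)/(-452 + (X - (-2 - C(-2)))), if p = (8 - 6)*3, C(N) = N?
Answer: 217/226 ≈ 0.96018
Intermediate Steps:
X = 0 (X = 0*5 = 0)
p = 6 (p = 2*3 = 6)
(p - 440)/(-452 + (X - (-2 - C(-2)))) = (6 - 440)/(-452 + (0 - (-2 - 1*(-2)))) = -434/(-452 + (0 - (-2 + 2))) = -434/(-452 + (0 - 1*0)) = -434/(-452 + (0 + 0)) = -434/(-452 + 0) = -434/(-452) = -434*(-1/452) = 217/226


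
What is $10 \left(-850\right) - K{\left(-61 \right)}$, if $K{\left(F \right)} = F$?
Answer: $-8439$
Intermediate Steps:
$10 \left(-850\right) - K{\left(-61 \right)} = 10 \left(-850\right) - -61 = -8500 + 61 = -8439$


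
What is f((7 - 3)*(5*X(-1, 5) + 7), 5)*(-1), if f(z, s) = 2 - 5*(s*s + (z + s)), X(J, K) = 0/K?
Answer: 288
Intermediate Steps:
X(J, K) = 0
f(z, s) = 2 - 5*s - 5*z - 5*s² (f(z, s) = 2 - 5*(s² + (s + z)) = 2 - 5*(s + z + s²) = 2 + (-5*s - 5*z - 5*s²) = 2 - 5*s - 5*z - 5*s²)
f((7 - 3)*(5*X(-1, 5) + 7), 5)*(-1) = (2 - 5*5 - 5*(7 - 3)*(5*0 + 7) - 5*5²)*(-1) = (2 - 25 - 20*(0 + 7) - 5*25)*(-1) = (2 - 25 - 20*7 - 125)*(-1) = (2 - 25 - 5*28 - 125)*(-1) = (2 - 25 - 140 - 125)*(-1) = -288*(-1) = 288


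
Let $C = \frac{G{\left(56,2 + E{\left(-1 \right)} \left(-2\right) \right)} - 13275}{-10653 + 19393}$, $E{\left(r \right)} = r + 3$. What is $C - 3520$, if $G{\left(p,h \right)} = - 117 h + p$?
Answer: $- \frac{6155557}{1748} \approx -3521.5$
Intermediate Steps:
$E{\left(r \right)} = 3 + r$
$G{\left(p,h \right)} = p - 117 h$
$C = - \frac{2597}{1748}$ ($C = \frac{\left(56 - 117 \left(2 + \left(3 - 1\right) \left(-2\right)\right)\right) - 13275}{-10653 + 19393} = \frac{\left(56 - 117 \left(2 + 2 \left(-2\right)\right)\right) - 13275}{8740} = \left(\left(56 - 117 \left(2 - 4\right)\right) - 13275\right) \frac{1}{8740} = \left(\left(56 - -234\right) - 13275\right) \frac{1}{8740} = \left(\left(56 + 234\right) - 13275\right) \frac{1}{8740} = \left(290 - 13275\right) \frac{1}{8740} = \left(-12985\right) \frac{1}{8740} = - \frac{2597}{1748} \approx -1.4857$)
$C - 3520 = - \frac{2597}{1748} - 3520 = - \frac{6155557}{1748}$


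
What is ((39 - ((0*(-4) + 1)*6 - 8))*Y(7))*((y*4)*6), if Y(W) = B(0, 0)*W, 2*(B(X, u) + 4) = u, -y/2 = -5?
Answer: -275520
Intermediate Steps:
y = 10 (y = -2*(-5) = 10)
B(X, u) = -4 + u/2
Y(W) = -4*W (Y(W) = (-4 + (1/2)*0)*W = (-4 + 0)*W = -4*W)
((39 - ((0*(-4) + 1)*6 - 8))*Y(7))*((y*4)*6) = ((39 - ((0*(-4) + 1)*6 - 8))*(-4*7))*((10*4)*6) = ((39 - ((0 + 1)*6 - 8))*(-28))*(40*6) = ((39 - (1*6 - 8))*(-28))*240 = ((39 - (6 - 8))*(-28))*240 = ((39 - 1*(-2))*(-28))*240 = ((39 + 2)*(-28))*240 = (41*(-28))*240 = -1148*240 = -275520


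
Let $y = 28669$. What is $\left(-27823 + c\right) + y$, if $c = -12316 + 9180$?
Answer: $-2290$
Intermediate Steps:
$c = -3136$
$\left(-27823 + c\right) + y = \left(-27823 - 3136\right) + 28669 = -30959 + 28669 = -2290$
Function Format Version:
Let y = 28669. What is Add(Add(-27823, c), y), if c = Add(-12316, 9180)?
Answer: -2290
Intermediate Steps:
c = -3136
Add(Add(-27823, c), y) = Add(Add(-27823, -3136), 28669) = Add(-30959, 28669) = -2290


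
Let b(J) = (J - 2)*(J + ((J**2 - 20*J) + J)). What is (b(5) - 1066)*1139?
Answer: -1436279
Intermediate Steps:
b(J) = (-2 + J)*(J**2 - 18*J) (b(J) = (-2 + J)*(J + (J**2 - 19*J)) = (-2 + J)*(J**2 - 18*J))
(b(5) - 1066)*1139 = (5*(36 + 5**2 - 20*5) - 1066)*1139 = (5*(36 + 25 - 100) - 1066)*1139 = (5*(-39) - 1066)*1139 = (-195 - 1066)*1139 = -1261*1139 = -1436279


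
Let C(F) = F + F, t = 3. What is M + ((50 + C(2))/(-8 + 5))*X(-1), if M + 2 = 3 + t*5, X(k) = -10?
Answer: 196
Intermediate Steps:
C(F) = 2*F
M = 16 (M = -2 + (3 + 3*5) = -2 + (3 + 15) = -2 + 18 = 16)
M + ((50 + C(2))/(-8 + 5))*X(-1) = 16 + ((50 + 2*2)/(-8 + 5))*(-10) = 16 + ((50 + 4)/(-3))*(-10) = 16 + (54*(-⅓))*(-10) = 16 - 18*(-10) = 16 + 180 = 196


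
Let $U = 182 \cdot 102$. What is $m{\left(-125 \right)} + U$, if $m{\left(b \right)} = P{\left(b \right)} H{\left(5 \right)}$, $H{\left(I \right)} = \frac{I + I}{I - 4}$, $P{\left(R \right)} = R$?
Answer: $17314$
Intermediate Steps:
$U = 18564$
$H{\left(I \right)} = \frac{2 I}{-4 + I}$
$m{\left(b \right)} = 10 b$ ($m{\left(b \right)} = b 2 \cdot 5 \frac{1}{-4 + 5} = b 2 \cdot 5 \cdot 1^{-1} = b 2 \cdot 5 \cdot 1 = b 10 = 10 b$)
$m{\left(-125 \right)} + U = 10 \left(-125\right) + 18564 = -1250 + 18564 = 17314$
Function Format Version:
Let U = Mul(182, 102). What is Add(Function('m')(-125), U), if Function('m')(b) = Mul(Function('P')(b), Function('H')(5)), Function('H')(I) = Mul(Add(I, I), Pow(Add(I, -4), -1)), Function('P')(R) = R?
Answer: 17314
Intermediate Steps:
U = 18564
Function('H')(I) = Mul(2, I, Pow(Add(-4, I), -1)) (Function('H')(I) = Mul(Mul(2, I), Pow(Add(-4, I), -1)) = Mul(2, I, Pow(Add(-4, I), -1)))
Function('m')(b) = Mul(10, b) (Function('m')(b) = Mul(b, Mul(2, 5, Pow(Add(-4, 5), -1))) = Mul(b, Mul(2, 5, Pow(1, -1))) = Mul(b, Mul(2, 5, 1)) = Mul(b, 10) = Mul(10, b))
Add(Function('m')(-125), U) = Add(Mul(10, -125), 18564) = Add(-1250, 18564) = 17314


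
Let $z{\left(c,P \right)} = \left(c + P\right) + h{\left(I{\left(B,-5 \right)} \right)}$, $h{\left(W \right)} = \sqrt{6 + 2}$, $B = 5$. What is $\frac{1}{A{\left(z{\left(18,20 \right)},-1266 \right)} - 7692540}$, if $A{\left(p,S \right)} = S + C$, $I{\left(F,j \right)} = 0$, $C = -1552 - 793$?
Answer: $- \frac{1}{7696151} \approx -1.2993 \cdot 10^{-7}$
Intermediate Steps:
$C = -2345$ ($C = -1552 - 793 = -2345$)
$h{\left(W \right)} = 2 \sqrt{2}$ ($h{\left(W \right)} = \sqrt{8} = 2 \sqrt{2}$)
$z{\left(c,P \right)} = P + c + 2 \sqrt{2}$ ($z{\left(c,P \right)} = \left(c + P\right) + 2 \sqrt{2} = \left(P + c\right) + 2 \sqrt{2} = P + c + 2 \sqrt{2}$)
$A{\left(p,S \right)} = -2345 + S$ ($A{\left(p,S \right)} = S - 2345 = -2345 + S$)
$\frac{1}{A{\left(z{\left(18,20 \right)},-1266 \right)} - 7692540} = \frac{1}{\left(-2345 - 1266\right) - 7692540} = \frac{1}{-3611 - 7692540} = \frac{1}{-7696151} = - \frac{1}{7696151}$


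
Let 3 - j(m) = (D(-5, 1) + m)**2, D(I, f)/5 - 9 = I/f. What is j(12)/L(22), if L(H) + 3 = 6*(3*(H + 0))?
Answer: -1021/393 ≈ -2.5980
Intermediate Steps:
D(I, f) = 45 + 5*I/f (D(I, f) = 45 + 5*(I/f) = 45 + 5*I/f)
j(m) = 3 - (20 + m)**2 (j(m) = 3 - ((45 + 5*(-5)/1) + m)**2 = 3 - ((45 + 5*(-5)*1) + m)**2 = 3 - ((45 - 25) + m)**2 = 3 - (20 + m)**2)
L(H) = -3 + 18*H (L(H) = -3 + 6*(3*(H + 0)) = -3 + 6*(3*H) = -3 + 18*H)
j(12)/L(22) = (3 - (20 + 12)**2)/(-3 + 18*22) = (3 - 1*32**2)/(-3 + 396) = (3 - 1*1024)/393 = (3 - 1024)*(1/393) = -1021*1/393 = -1021/393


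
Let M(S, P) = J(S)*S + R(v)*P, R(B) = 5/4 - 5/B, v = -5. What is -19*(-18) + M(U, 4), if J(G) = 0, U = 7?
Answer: 351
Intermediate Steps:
R(B) = 5/4 - 5/B (R(B) = 5*(¼) - 5/B = 5/4 - 5/B)
M(S, P) = 9*P/4 (M(S, P) = 0*S + (5/4 - 5/(-5))*P = 0 + (5/4 - 5*(-⅕))*P = 0 + (5/4 + 1)*P = 0 + 9*P/4 = 9*P/4)
-19*(-18) + M(U, 4) = -19*(-18) + (9/4)*4 = 342 + 9 = 351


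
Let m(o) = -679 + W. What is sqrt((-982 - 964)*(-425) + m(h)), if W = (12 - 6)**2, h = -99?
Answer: 3*sqrt(91823) ≈ 909.07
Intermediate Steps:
W = 36 (W = 6**2 = 36)
m(o) = -643 (m(o) = -679 + 36 = -643)
sqrt((-982 - 964)*(-425) + m(h)) = sqrt((-982 - 964)*(-425) - 643) = sqrt(-1946*(-425) - 643) = sqrt(827050 - 643) = sqrt(826407) = 3*sqrt(91823)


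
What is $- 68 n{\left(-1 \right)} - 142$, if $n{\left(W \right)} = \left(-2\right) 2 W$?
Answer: $-414$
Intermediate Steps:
$n{\left(W \right)} = - 4 W$
$- 68 n{\left(-1 \right)} - 142 = - 68 \left(\left(-4\right) \left(-1\right)\right) - 142 = \left(-68\right) 4 - 142 = -272 - 142 = -414$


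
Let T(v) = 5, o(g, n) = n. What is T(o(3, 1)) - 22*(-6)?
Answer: 137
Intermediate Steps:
T(o(3, 1)) - 22*(-6) = 5 - 22*(-6) = 5 + 132 = 137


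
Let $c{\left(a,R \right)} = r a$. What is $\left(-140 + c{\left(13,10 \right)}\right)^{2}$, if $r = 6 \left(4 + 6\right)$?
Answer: $409600$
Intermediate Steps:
$r = 60$ ($r = 6 \cdot 10 = 60$)
$c{\left(a,R \right)} = 60 a$
$\left(-140 + c{\left(13,10 \right)}\right)^{2} = \left(-140 + 60 \cdot 13\right)^{2} = \left(-140 + 780\right)^{2} = 640^{2} = 409600$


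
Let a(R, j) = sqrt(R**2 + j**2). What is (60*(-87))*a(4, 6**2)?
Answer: -20880*sqrt(82) ≈ -1.8908e+5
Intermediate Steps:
(60*(-87))*a(4, 6**2) = (60*(-87))*sqrt(4**2 + (6**2)**2) = -5220*sqrt(16 + 36**2) = -5220*sqrt(16 + 1296) = -20880*sqrt(82)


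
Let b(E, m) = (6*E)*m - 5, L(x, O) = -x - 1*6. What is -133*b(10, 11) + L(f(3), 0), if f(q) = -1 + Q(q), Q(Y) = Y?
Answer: -87123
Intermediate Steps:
f(q) = -1 + q
L(x, O) = -6 - x (L(x, O) = -x - 6 = -6 - x)
b(E, m) = -5 + 6*E*m (b(E, m) = 6*E*m - 5 = -5 + 6*E*m)
-133*b(10, 11) + L(f(3), 0) = -133*(-5 + 6*10*11) + (-6 - (-1 + 3)) = -133*(-5 + 660) + (-6 - 1*2) = -133*655 + (-6 - 2) = -87115 - 8 = -87123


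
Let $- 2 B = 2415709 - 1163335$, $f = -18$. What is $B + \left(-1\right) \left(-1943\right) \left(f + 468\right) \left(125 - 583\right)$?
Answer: $-401078487$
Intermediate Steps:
$B = -626187$ ($B = - \frac{2415709 - 1163335}{2} = \left(- \frac{1}{2}\right) 1252374 = -626187$)
$B + \left(-1\right) \left(-1943\right) \left(f + 468\right) \left(125 - 583\right) = -626187 + \left(-1\right) \left(-1943\right) \left(-18 + 468\right) \left(125 - 583\right) = -626187 + 1943 \cdot 450 \left(-458\right) = -626187 + 1943 \left(-206100\right) = -626187 - 400452300 = -401078487$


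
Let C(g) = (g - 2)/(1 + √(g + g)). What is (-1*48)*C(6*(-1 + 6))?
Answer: 1344/59 - 2688*√15/59 ≈ -153.67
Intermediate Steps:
C(g) = (-2 + g)/(1 + √2*√g) (C(g) = (-2 + g)/(1 + √(2*g)) = (-2 + g)/(1 + √2*√g))
(-1*48)*C(6*(-1 + 6)) = (-1*48)*((-2 + 6*(-1 + 6))/(1 + √2*√(6*(-1 + 6)))) = -48*(-2 + 6*5)/(1 + √2*√(6*5)) = -48*(-2 + 30)/(1 + √2*√30) = -48*28/(1 + 2*√15) = -1344/(1 + 2*√15)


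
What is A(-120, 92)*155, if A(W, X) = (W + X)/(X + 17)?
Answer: -4340/109 ≈ -39.817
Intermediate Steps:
A(W, X) = (W + X)/(17 + X)
A(-120, 92)*155 = ((-120 + 92)/(17 + 92))*155 = (-28/109)*155 = ((1/109)*(-28))*155 = -28/109*155 = -4340/109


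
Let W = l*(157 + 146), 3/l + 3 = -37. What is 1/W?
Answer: -40/909 ≈ -0.044004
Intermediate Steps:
l = -3/40 (l = 3/(-3 - 37) = 3/(-40) = 3*(-1/40) = -3/40 ≈ -0.075000)
W = -909/40 (W = -3*(157 + 146)/40 = -3/40*303 = -909/40 ≈ -22.725)
1/W = 1/(-909/40) = -40/909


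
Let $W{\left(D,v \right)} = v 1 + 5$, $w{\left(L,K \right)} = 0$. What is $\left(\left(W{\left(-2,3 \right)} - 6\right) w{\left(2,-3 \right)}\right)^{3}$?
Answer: $0$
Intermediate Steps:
$W{\left(D,v \right)} = 5 + v$ ($W{\left(D,v \right)} = v + 5 = 5 + v$)
$\left(\left(W{\left(-2,3 \right)} - 6\right) w{\left(2,-3 \right)}\right)^{3} = \left(\left(\left(5 + 3\right) - 6\right) 0\right)^{3} = \left(\left(8 - 6\right) 0\right)^{3} = \left(2 \cdot 0\right)^{3} = 0^{3} = 0$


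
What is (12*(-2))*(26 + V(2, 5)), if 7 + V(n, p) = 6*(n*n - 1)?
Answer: -888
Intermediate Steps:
V(n, p) = -13 + 6*n² (V(n, p) = -7 + 6*(n*n - 1) = -7 + 6*(n² - 1) = -7 + 6*(-1 + n²) = -7 + (-6 + 6*n²) = -13 + 6*n²)
(12*(-2))*(26 + V(2, 5)) = (12*(-2))*(26 + (-13 + 6*2²)) = -24*(26 + (-13 + 6*4)) = -24*(26 + (-13 + 24)) = -24*(26 + 11) = -24*37 = -888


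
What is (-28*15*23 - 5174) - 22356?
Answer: -37190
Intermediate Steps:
(-28*15*23 - 5174) - 22356 = (-420*23 - 5174) - 22356 = (-9660 - 5174) - 22356 = -14834 - 22356 = -37190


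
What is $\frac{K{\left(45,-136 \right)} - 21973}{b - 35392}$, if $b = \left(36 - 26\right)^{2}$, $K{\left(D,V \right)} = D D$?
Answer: $\frac{4987}{8823} \approx 0.56523$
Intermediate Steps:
$K{\left(D,V \right)} = D^{2}$
$b = 100$ ($b = 10^{2} = 100$)
$\frac{K{\left(45,-136 \right)} - 21973}{b - 35392} = \frac{45^{2} - 21973}{100 - 35392} = \frac{2025 - 21973}{-35292} = \left(-19948\right) \left(- \frac{1}{35292}\right) = \frac{4987}{8823}$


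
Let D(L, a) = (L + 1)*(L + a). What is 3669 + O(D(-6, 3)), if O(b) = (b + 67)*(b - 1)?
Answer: 4817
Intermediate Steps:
D(L, a) = (1 + L)*(L + a)
O(b) = (-1 + b)*(67 + b) (O(b) = (67 + b)*(-1 + b) = (-1 + b)*(67 + b))
3669 + O(D(-6, 3)) = 3669 + (-67 + (-6 + 3 + (-6)**2 - 6*3)**2 + 66*(-6 + 3 + (-6)**2 - 6*3)) = 3669 + (-67 + (-6 + 3 + 36 - 18)**2 + 66*(-6 + 3 + 36 - 18)) = 3669 + (-67 + 15**2 + 66*15) = 3669 + (-67 + 225 + 990) = 3669 + 1148 = 4817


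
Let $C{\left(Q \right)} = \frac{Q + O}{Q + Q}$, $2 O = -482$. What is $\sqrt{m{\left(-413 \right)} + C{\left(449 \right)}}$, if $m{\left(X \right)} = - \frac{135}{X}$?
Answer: $\frac{\sqrt{19205153779}}{185437} \approx 0.74733$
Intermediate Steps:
$O = -241$ ($O = \frac{1}{2} \left(-482\right) = -241$)
$C{\left(Q \right)} = \frac{-241 + Q}{2 Q}$ ($C{\left(Q \right)} = \frac{Q - 241}{Q + Q} = \frac{-241 + Q}{2 Q}$)
$\sqrt{m{\left(-413 \right)} + C{\left(449 \right)}} = \sqrt{- \frac{135}{-413} + \frac{-241 + 449}{2 \cdot 449}} = \sqrt{\left(-135\right) \left(- \frac{1}{413}\right) + \frac{1}{2} \cdot \frac{1}{449} \cdot 208} = \sqrt{\frac{135}{413} + \frac{104}{449}} = \sqrt{\frac{103567}{185437}} = \frac{\sqrt{19205153779}}{185437}$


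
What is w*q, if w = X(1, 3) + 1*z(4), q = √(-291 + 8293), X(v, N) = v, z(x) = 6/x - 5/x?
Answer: 5*√8002/4 ≈ 111.82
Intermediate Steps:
z(x) = 1/x
q = √8002 ≈ 89.454
w = 5/4 (w = 1 + 1/4 = 1 + 1*(¼) = 1 + ¼ = 5/4 ≈ 1.2500)
w*q = 5*√8002/4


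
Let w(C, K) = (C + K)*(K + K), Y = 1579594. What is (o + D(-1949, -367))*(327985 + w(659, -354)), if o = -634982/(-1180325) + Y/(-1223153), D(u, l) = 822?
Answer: 26569197125668357714/288743612945 ≈ 9.2017e+7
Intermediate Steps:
w(C, K) = 2*K*(C + K) (w(C, K) = (C + K)*(2*K) = 2*K*(C + K))
o = -1087754149804/1443718064725 (o = -634982/(-1180325) + 1579594/(-1223153) = -634982*(-1/1180325) + 1579594*(-1/1223153) = 634982/1180325 - 1579594/1223153 = -1087754149804/1443718064725 ≈ -0.75344)
(o + D(-1949, -367))*(327985 + w(659, -354)) = (-1087754149804/1443718064725 + 822)*(327985 + 2*(-354)*(659 - 354)) = 1185648495054146*(327985 + 2*(-354)*305)/1443718064725 = 1185648495054146*(327985 - 215940)/1443718064725 = (1185648495054146/1443718064725)*112045 = 26569197125668357714/288743612945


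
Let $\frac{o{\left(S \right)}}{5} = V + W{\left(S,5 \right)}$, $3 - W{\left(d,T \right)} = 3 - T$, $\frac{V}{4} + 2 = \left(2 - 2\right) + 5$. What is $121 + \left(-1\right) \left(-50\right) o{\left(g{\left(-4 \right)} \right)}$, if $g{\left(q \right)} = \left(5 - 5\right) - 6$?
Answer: $4371$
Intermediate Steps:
$g{\left(q \right)} = -6$ ($g{\left(q \right)} = 0 - 6 = -6$)
$V = 12$ ($V = -8 + 4 \left(\left(2 - 2\right) + 5\right) = -8 + 4 \left(0 + 5\right) = -8 + 4 \cdot 5 = -8 + 20 = 12$)
$W{\left(d,T \right)} = T$ ($W{\left(d,T \right)} = 3 - \left(3 - T\right) = 3 + \left(-3 + T\right) = T$)
$o{\left(S \right)} = 85$ ($o{\left(S \right)} = 5 \left(12 + 5\right) = 5 \cdot 17 = 85$)
$121 + \left(-1\right) \left(-50\right) o{\left(g{\left(-4 \right)} \right)} = 121 + \left(-1\right) \left(-50\right) 85 = 121 + 50 \cdot 85 = 121 + 4250 = 4371$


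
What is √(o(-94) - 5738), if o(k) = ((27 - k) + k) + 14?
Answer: 3*I*√633 ≈ 75.479*I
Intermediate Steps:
o(k) = 41 (o(k) = 27 + 14 = 41)
√(o(-94) - 5738) = √(41 - 5738) = √(-5697) = 3*I*√633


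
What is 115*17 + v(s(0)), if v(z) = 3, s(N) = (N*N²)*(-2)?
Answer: 1958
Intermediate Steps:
s(N) = -2*N³ (s(N) = N³*(-2) = -2*N³)
115*17 + v(s(0)) = 115*17 + 3 = 1955 + 3 = 1958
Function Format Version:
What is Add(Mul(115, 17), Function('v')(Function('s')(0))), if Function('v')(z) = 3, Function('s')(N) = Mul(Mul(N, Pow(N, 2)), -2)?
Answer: 1958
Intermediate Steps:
Function('s')(N) = Mul(-2, Pow(N, 3)) (Function('s')(N) = Mul(Pow(N, 3), -2) = Mul(-2, Pow(N, 3)))
Add(Mul(115, 17), Function('v')(Function('s')(0))) = Add(Mul(115, 17), 3) = Add(1955, 3) = 1958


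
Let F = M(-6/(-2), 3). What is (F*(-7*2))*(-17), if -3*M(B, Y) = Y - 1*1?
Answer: -476/3 ≈ -158.67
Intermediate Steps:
M(B, Y) = ⅓ - Y/3 (M(B, Y) = -(Y - 1*1)/3 = -(Y - 1)/3 = -(-1 + Y)/3 = ⅓ - Y/3)
F = -⅔ (F = ⅓ - ⅓*3 = ⅓ - 1 = -⅔ ≈ -0.66667)
(F*(-7*2))*(-17) = -(-14)*2/3*(-17) = -⅔*(-14)*(-17) = (28/3)*(-17) = -476/3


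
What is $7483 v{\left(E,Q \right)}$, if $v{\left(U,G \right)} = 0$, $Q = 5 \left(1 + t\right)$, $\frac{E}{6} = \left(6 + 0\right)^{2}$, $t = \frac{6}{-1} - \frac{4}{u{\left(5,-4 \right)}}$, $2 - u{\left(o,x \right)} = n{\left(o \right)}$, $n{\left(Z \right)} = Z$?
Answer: $0$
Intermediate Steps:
$u{\left(o,x \right)} = 2 - o$
$t = - \frac{14}{3}$ ($t = \frac{6}{-1} - \frac{4}{2 - 5} = 6 \left(-1\right) - \frac{4}{2 - 5} = -6 - \frac{4}{-3} = -6 - - \frac{4}{3} = -6 + \frac{4}{3} = - \frac{14}{3} \approx -4.6667$)
$E = 216$ ($E = 6 \left(6 + 0\right)^{2} = 6 \cdot 6^{2} = 6 \cdot 36 = 216$)
$Q = - \frac{55}{3}$ ($Q = 5 \left(1 - \frac{14}{3}\right) = 5 \left(- \frac{11}{3}\right) = - \frac{55}{3} \approx -18.333$)
$7483 v{\left(E,Q \right)} = 7483 \cdot 0 = 0$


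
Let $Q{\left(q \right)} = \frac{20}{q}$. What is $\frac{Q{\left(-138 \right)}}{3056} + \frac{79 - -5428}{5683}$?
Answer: $\frac{580585609}{599170056} \approx 0.96898$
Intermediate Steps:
$\frac{Q{\left(-138 \right)}}{3056} + \frac{79 - -5428}{5683} = \frac{20 \frac{1}{-138}}{3056} + \frac{79 - -5428}{5683} = 20 \left(- \frac{1}{138}\right) \frac{1}{3056} + \left(79 + 5428\right) \frac{1}{5683} = \left(- \frac{10}{69}\right) \frac{1}{3056} + 5507 \cdot \frac{1}{5683} = - \frac{5}{105432} + \frac{5507}{5683} = \frac{580585609}{599170056}$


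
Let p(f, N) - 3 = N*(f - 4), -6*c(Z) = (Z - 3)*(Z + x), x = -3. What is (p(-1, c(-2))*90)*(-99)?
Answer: -212355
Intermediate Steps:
c(Z) = -(-3 + Z)**2/6 (c(Z) = -(Z - 3)*(Z - 3)/6 = -(-3 + Z)*(-3 + Z)/6 = -(-3 + Z)**2/6)
p(f, N) = 3 + N*(-4 + f) (p(f, N) = 3 + N*(f - 4) = 3 + N*(-4 + f))
(p(-1, c(-2))*90)*(-99) = ((3 - 4*(-3/2 - 2 - 1/6*(-2)**2) + (-3/2 - 2 - 1/6*(-2)**2)*(-1))*90)*(-99) = ((3 - 4*(-3/2 - 2 - 1/6*4) + (-3/2 - 2 - 1/6*4)*(-1))*90)*(-99) = ((3 - 4*(-3/2 - 2 - 2/3) + (-3/2 - 2 - 2/3)*(-1))*90)*(-99) = ((3 - 4*(-25/6) - 25/6*(-1))*90)*(-99) = ((3 + 50/3 + 25/6)*90)*(-99) = ((143/6)*90)*(-99) = 2145*(-99) = -212355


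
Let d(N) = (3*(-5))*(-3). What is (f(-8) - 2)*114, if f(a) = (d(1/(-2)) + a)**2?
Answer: 155838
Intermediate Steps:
d(N) = 45 (d(N) = -15*(-3) = 45)
f(a) = (45 + a)**2
(f(-8) - 2)*114 = ((45 - 8)**2 - 2)*114 = (37**2 - 2)*114 = (1369 - 2)*114 = 1367*114 = 155838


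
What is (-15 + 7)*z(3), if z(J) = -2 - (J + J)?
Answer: 64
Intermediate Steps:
z(J) = -2 - 2*J
(-15 + 7)*z(3) = (-15 + 7)*(-2 - 2*3) = -8*(-2 - 6) = -8*(-8) = 64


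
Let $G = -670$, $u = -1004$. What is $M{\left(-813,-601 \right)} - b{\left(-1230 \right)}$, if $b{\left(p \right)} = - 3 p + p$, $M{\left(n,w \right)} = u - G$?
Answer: $-2794$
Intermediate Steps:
$M{\left(n,w \right)} = -334$ ($M{\left(n,w \right)} = -1004 - -670 = -1004 + 670 = -334$)
$b{\left(p \right)} = - 2 p$
$M{\left(-813,-601 \right)} - b{\left(-1230 \right)} = -334 - \left(-2\right) \left(-1230\right) = -334 - 2460 = -2794$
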